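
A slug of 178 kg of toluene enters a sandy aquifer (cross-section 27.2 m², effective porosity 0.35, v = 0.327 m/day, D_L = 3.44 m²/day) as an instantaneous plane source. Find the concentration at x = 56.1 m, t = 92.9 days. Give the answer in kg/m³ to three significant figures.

For an instantaneous plane source, C(x,t) = M/(n_e·A·√(4πDt)) · exp(−(x−vt)²/(4Dt)), with n_e·A the pore (flow) area.
Plume center vt = 0.327 × 92.9 = 30.3783 m, so the well at 56.1 m is 25.7217 m downgradient of the peak.
√(4πDt) = 63.37 m, giving peak height M/(n_e·A·√(4πDt)) = 178/(0.35 × 27.2 × 63.37) = 0.2951 kg/m³.
(x−vt)²/(4Dt) = (25.7217)²/(4 × 3.44 × 92.9) = 0.5176; exp(−0.5176) = 0.5959.
C = 0.2951 × 0.5959 = 0.176 kg/m³.

0.176 kg/m³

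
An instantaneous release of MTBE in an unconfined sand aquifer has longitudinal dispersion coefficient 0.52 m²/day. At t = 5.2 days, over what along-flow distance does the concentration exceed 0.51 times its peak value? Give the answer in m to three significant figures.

The plume is Gaussian with σ = √(2Dt) = √(2 × 0.52 × 5.2) = 2.326 m.
C/C_peak = exp(−Δx²/(2σ²)) = 0.51 ⇒ Δx = σ·√(−2 ln 0.51) = 2.326 × 1.160 = 2.698 m.
Width = 2Δx = 5.40 m.

5.40 m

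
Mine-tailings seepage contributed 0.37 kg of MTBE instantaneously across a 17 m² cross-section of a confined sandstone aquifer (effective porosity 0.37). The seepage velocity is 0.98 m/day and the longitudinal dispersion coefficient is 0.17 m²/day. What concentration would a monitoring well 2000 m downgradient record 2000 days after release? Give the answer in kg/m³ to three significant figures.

0.000278 kg/m³

For an instantaneous plane source, C(x,t) = M/(n_e·A·√(4πDt)) · exp(−(x−vt)²/(4Dt)), with n_e·A the pore (flow) area.
Plume center vt = 0.98 × 2000 = 1960 m, so the well at 2000 m is 40 m downgradient of the peak.
√(4πDt) = 65.36 m, giving peak height M/(n_e·A·√(4πDt)) = 0.37/(0.37 × 17 × 65.36) = 0.0009000 kg/m³.
(x−vt)²/(4Dt) = (40)²/(4 × 0.17 × 2000) = 1.176; exp(−1.176) = 0.3085.
C = 0.0009000 × 0.3085 = 0.000278 kg/m³.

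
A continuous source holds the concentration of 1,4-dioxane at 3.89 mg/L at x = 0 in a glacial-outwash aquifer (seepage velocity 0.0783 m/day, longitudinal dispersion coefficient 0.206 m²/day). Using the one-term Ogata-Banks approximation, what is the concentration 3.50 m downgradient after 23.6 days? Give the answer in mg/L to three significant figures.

1.16 mg/L

For a continuous step input, C/C₀ ≈ ½·erfc((x−vt)/(2√(Dt))).
vt = 0.0783 × 23.6 = 1.84788 m and 2√(Dt) = 2√(0.206 × 23.6) = 4.410 m.
Argument (x−vt)/(2√(Dt)) = (3.50 − 1.84788)/4.410 = 0.3746; ½·erfc(0.3746) = 0.2981.
C = 3.89 × 0.2981 = 1.16 mg/L.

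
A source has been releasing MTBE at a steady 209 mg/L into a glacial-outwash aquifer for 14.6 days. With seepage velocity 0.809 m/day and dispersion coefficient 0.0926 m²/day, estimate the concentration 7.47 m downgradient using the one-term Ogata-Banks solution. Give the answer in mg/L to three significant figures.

For a continuous step input, C/C₀ ≈ ½·erfc((x−vt)/(2√(Dt))).
vt = 0.809 × 14.6 = 11.8114 m and 2√(Dt) = 2√(0.0926 × 14.6) = 2.325 m.
Argument (x−vt)/(2√(Dt)) = (7.47 − 11.8114)/2.325 = -1.867; ½·erfc(-1.867) = 0.9959.
C = 209 × 0.9959 = 208 mg/L.

208 mg/L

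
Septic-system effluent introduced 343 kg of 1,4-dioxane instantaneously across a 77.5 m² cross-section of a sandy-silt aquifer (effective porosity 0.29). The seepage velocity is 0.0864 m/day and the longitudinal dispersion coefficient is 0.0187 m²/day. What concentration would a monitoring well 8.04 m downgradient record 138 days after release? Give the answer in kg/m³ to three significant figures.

0.622 kg/m³

For an instantaneous plane source, C(x,t) = M/(n_e·A·√(4πDt)) · exp(−(x−vt)²/(4Dt)), with n_e·A the pore (flow) area.
Plume center vt = 0.0864 × 138 = 11.9232 m, so the well at 8.04 m is 3.8832 m upgradient of the peak.
√(4πDt) = 5.695 m, giving peak height M/(n_e·A·√(4πDt)) = 343/(0.29 × 77.5 × 5.695) = 2.680 kg/m³.
(x−vt)²/(4Dt) = (-3.8832)²/(4 × 0.0187 × 138) = 1.461; exp(−1.461) = 0.2320.
C = 2.680 × 0.2320 = 0.622 kg/m³.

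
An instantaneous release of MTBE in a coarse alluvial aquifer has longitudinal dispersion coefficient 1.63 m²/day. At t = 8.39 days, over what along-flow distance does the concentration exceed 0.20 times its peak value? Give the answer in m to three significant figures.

18.8 m

The plume is Gaussian with σ = √(2Dt) = √(2 × 1.63 × 8.39) = 5.230 m.
C/C_peak = exp(−Δx²/(2σ²)) = 0.20 ⇒ Δx = σ·√(−2 ln 0.20) = 5.230 × 1.794 = 9.383 m.
Width = 2Δx = 18.8 m.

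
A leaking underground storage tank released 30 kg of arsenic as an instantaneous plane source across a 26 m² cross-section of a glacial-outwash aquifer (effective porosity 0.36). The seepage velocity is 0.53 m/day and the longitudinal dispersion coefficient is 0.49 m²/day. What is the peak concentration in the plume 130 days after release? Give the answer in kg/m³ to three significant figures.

The peak of an instantaneous 1D plume sits at x = vt; there the Gaussian factor is 1 and C_max = M/(n_e·A·√(4πDt)), where n_e·A is the pore area the mass is dissolved in.
√(4πDt) = √(4π × 0.49 × 130) = 28.29 m, so C_max = 30/(0.36 × 26 × 28.29) = 0.113 kg/m³.

0.113 kg/m³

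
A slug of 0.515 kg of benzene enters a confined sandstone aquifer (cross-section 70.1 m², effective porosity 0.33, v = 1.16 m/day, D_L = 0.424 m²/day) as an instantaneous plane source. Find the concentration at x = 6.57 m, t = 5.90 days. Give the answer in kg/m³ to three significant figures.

For an instantaneous plane source, C(x,t) = M/(n_e·A·√(4πDt)) · exp(−(x−vt)²/(4Dt)), with n_e·A the pore (flow) area.
Plume center vt = 1.16 × 5.90 = 6.844 m, so the well at 6.57 m is 0.274 m upgradient of the peak.
√(4πDt) = 5.607 m, giving peak height M/(n_e·A·√(4πDt)) = 0.515/(0.33 × 70.1 × 5.607) = 0.003970 kg/m³.
(x−vt)²/(4Dt) = (-0.274)²/(4 × 0.424 × 5.90) = 0.007503; exp(−0.007503) = 0.9925.
C = 0.003970 × 0.9925 = 0.00394 kg/m³.

0.00394 kg/m³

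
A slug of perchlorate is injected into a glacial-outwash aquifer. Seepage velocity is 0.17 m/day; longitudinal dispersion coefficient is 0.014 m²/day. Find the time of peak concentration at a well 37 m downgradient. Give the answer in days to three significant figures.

For the 1D instantaneous-source solution, setting ∂C/∂t = 0 at fixed x gives v²t² + 2Dt − x² = 0, so t = (√(D² + v²x²) − D)/v².
√(D² + v²x²) = √(0.014² + 0.17² × 37²) = 6.290; v² = 0.0289.
t = (6.290 − 0.014)/0.0289 = 217 days (vs. the pure-advection estimate x/v = 218 d).

217 days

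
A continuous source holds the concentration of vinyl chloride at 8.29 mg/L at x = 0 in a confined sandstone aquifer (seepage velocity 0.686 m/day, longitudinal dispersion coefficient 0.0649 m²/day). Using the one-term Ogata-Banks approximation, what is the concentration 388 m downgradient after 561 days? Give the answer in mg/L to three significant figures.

2.95 mg/L

For a continuous step input, C/C₀ ≈ ½·erfc((x−vt)/(2√(Dt))).
vt = 0.686 × 561 = 384.846 m and 2√(Dt) = 2√(0.0649 × 561) = 12.07 m.
Argument (x−vt)/(2√(Dt)) = (388 − 384.846)/12.07 = 0.2613; ½·erfc(0.2613) = 0.3559.
C = 8.29 × 0.3559 = 2.95 mg/L.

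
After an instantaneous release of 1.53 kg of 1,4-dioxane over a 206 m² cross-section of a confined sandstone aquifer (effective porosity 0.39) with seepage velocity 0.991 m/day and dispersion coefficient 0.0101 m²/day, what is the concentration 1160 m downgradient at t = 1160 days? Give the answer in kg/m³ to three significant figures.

0.000153 kg/m³

For an instantaneous plane source, C(x,t) = M/(n_e·A·√(4πDt)) · exp(−(x−vt)²/(4Dt)), with n_e·A the pore (flow) area.
Plume center vt = 0.991 × 1160 = 1149.56 m, so the well at 1160 m is 10.44 m downgradient of the peak.
√(4πDt) = 12.13 m, giving peak height M/(n_e·A·√(4πDt)) = 1.53/(0.39 × 206 × 12.13) = 0.001570 kg/m³.
(x−vt)²/(4Dt) = (10.44)²/(4 × 0.0101 × 1160) = 2.326; exp(−2.326) = 0.09769.
C = 0.001570 × 0.09769 = 0.000153 kg/m³.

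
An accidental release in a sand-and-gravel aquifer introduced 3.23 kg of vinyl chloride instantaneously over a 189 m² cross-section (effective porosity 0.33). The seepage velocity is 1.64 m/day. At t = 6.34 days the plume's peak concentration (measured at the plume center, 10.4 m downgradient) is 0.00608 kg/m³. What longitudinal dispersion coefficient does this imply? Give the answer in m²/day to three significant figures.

At the plume center C_max = M/(n_e·A·√(4πDt)), so D = M²/(4πt·(n_e·A·C_max)²).
n_e·A·C_max = 0.33 × 189 × 0.00608 = 0.3792 kg/m.
D = 3.23²/(4π × 6.34 × 0.3792²) = 0.911 m²/day.

0.911 m²/day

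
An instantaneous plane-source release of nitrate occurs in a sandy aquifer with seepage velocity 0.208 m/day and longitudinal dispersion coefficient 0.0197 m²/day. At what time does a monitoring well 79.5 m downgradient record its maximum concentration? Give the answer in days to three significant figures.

382 days

For the 1D instantaneous-source solution, setting ∂C/∂t = 0 at fixed x gives v²t² + 2Dt − x² = 0, so t = (√(D² + v²x²) − D)/v².
√(D² + v²x²) = √(0.0197² + 0.208² × 79.5²) = 16.54; v² = 0.043264.
t = (16.54 − 0.0197)/0.043264 = 382 days (vs. the pure-advection estimate x/v = 382 d).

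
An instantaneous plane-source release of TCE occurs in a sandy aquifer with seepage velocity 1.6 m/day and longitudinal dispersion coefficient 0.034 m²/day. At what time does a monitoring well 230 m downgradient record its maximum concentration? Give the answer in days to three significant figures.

144 days

For the 1D instantaneous-source solution, setting ∂C/∂t = 0 at fixed x gives v²t² + 2Dt − x² = 0, so t = (√(D² + v²x²) − D)/v².
√(D² + v²x²) = √(0.034² + 1.6² × 230²) = 368.0; v² = 2.56.
t = (368.0 − 0.034)/2.56 = 144 days (vs. the pure-advection estimate x/v = 144 d).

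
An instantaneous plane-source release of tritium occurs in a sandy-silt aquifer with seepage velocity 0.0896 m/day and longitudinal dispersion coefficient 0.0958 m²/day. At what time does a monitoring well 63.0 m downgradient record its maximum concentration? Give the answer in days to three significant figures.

For the 1D instantaneous-source solution, setting ∂C/∂t = 0 at fixed x gives v²t² + 2Dt − x² = 0, so t = (√(D² + v²x²) − D)/v².
√(D² + v²x²) = √(0.0958² + 0.0896² × 63.0²) = 5.646; v² = 0.00802816.
t = (5.646 − 0.0958)/0.00802816 = 691 days (vs. the pure-advection estimate x/v = 703 d).

691 days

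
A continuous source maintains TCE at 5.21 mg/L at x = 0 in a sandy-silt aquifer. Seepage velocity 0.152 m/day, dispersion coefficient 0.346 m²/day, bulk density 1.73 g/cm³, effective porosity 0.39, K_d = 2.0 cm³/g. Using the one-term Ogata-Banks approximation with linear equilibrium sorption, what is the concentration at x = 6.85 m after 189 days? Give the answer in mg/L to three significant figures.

Retardation factor R = 1 + ρ_b·K_d/n = 1 + 1.73 × 2.0/0.39 = 9.872.
Sorption retards both mechanisms: v_R = v/R = 0.01540 m/day, D_R = D/R = 0.03505 m²/day.
v_R·t = 0.01540 × 189 = 2.9106 m; 2√(D_R t) = 5.148 m; argument = (6.85 − 2.9106)/5.148 = 0.7652.
C = C₀ × ½·erfc(0.7652) = 5.21 × 0.1396 = 0.727 mg/L.

0.727 mg/L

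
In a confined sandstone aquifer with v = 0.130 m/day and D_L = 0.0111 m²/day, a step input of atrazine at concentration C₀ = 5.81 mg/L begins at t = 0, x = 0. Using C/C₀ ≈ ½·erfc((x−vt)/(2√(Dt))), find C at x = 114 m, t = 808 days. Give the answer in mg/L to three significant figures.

0.0999 mg/L

For a continuous step input, C/C₀ ≈ ½·erfc((x−vt)/(2√(Dt))).
vt = 0.130 × 808 = 105.04 m and 2√(Dt) = 2√(0.0111 × 808) = 5.990 m.
Argument (x−vt)/(2√(Dt)) = (114 − 105.04)/5.990 = 1.496; ½·erfc(1.496) = 0.01719.
C = 5.81 × 0.01719 = 0.0999 mg/L.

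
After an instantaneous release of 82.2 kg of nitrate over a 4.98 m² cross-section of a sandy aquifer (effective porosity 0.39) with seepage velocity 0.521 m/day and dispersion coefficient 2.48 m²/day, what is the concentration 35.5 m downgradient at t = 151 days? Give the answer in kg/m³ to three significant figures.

0.178 kg/m³

For an instantaneous plane source, C(x,t) = M/(n_e·A·√(4πDt)) · exp(−(x−vt)²/(4Dt)), with n_e·A the pore (flow) area.
Plume center vt = 0.521 × 151 = 78.671 m, so the well at 35.5 m is 43.171 m upgradient of the peak.
√(4πDt) = 68.60 m, giving peak height M/(n_e·A·√(4πDt)) = 82.2/(0.39 × 4.98 × 68.60) = 0.6170 kg/m³.
(x−vt)²/(4Dt) = (-43.171)²/(4 × 2.48 × 151) = 1.244; exp(−1.244) = 0.2882.
C = 0.6170 × 0.2882 = 0.178 kg/m³.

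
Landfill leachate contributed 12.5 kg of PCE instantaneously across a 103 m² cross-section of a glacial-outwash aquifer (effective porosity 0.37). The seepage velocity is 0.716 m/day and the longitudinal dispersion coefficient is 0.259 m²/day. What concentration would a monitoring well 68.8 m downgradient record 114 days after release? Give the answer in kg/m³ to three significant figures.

0.00423 kg/m³

For an instantaneous plane source, C(x,t) = M/(n_e·A·√(4πDt)) · exp(−(x−vt)²/(4Dt)), with n_e·A the pore (flow) area.
Plume center vt = 0.716 × 114 = 81.624 m, so the well at 68.8 m is 12.824 m upgradient of the peak.
√(4πDt) = 19.26 m, giving peak height M/(n_e·A·√(4πDt)) = 12.5/(0.37 × 103 × 19.26) = 0.01703 kg/m³.
(x−vt)²/(4Dt) = (-12.824)²/(4 × 0.259 × 114) = 1.392; exp(−1.392) = 0.2486.
C = 0.01703 × 0.2486 = 0.00423 kg/m³.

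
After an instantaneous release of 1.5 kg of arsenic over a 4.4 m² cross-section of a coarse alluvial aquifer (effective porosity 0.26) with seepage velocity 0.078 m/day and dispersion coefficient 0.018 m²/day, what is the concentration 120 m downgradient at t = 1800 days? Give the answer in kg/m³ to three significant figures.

For an instantaneous plane source, C(x,t) = M/(n_e·A·√(4πDt)) · exp(−(x−vt)²/(4Dt)), with n_e·A the pore (flow) area.
Plume center vt = 0.078 × 1800 = 140.4 m, so the well at 120 m is 20.4 m upgradient of the peak.
√(4πDt) = 20.18 m, giving peak height M/(n_e·A·√(4πDt)) = 1.5/(0.26 × 4.4 × 20.18) = 0.06497 kg/m³.
(x−vt)²/(4Dt) = (-20.4)²/(4 × 0.018 × 1800) = 3.211; exp(−3.211) = 0.04032.
C = 0.06497 × 0.04032 = 0.00262 kg/m³.

0.00262 kg/m³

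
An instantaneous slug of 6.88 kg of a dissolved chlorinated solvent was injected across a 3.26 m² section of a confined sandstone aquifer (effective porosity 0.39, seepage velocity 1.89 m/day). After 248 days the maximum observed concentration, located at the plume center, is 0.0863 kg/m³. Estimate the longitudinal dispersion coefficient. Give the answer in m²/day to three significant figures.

At the plume center C_max = M/(n_e·A·√(4πDt)), so D = M²/(4πt·(n_e·A·C_max)²).
n_e·A·C_max = 0.39 × 3.26 × 0.0863 = 0.1097 kg/m.
D = 6.88²/(4π × 248 × 0.1097²) = 1.26 m²/day.

1.26 m²/day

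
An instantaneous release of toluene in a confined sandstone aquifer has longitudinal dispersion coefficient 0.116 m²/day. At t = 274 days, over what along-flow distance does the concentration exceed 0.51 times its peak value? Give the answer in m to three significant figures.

18.5 m

The plume is Gaussian with σ = √(2Dt) = √(2 × 0.116 × 274) = 7.973 m.
C/C_peak = exp(−Δx²/(2σ²)) = 0.51 ⇒ Δx = σ·√(−2 ln 0.51) = 7.973 × 1.160 = 9.249 m.
Width = 2Δx = 18.5 m.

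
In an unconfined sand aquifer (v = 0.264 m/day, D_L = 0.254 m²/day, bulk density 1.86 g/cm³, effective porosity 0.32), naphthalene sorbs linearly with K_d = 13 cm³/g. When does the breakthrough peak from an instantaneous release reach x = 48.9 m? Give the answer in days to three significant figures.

Retardation factor R = 1 + ρ_b·K_d/n = 1 + 1.86 × 13/0.32 = 76.56.
Sorption retards both mechanisms: v_R = v/R = 0.003448 m/day, D_R = D/R = 0.003318 m²/day.
Peak time from v_R²t² + 2D_R t − x² = 0: t = (√(D_R² + v_R²x²) − D_R)/v_R².
√(D_R² + v_R²x²) = √(0.003318² + 0.003448² × 48.9²) = 0.1686; v_R² = 1.189e-05.
t = (0.1686 − 0.003318)/1.189e-05 = 13900 days.

13900 days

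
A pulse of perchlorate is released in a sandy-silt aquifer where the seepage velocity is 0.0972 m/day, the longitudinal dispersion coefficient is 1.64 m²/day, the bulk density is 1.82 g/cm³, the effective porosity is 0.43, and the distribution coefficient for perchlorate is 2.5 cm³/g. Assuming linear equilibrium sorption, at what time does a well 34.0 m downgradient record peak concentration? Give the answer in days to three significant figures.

Retardation factor R = 1 + ρ_b·K_d/n = 1 + 1.82 × 2.5/0.43 = 11.58.
Sorption retards both mechanisms: v_R = v/R = 0.008394 m/day, D_R = D/R = 0.1416 m²/day.
Peak time from v_R²t² + 2D_R t − x² = 0: t = (√(D_R² + v_R²x²) − D_R)/v_R².
√(D_R² + v_R²x²) = √(0.1416² + 0.008394² × 34.0²) = 0.3186; v_R² = 7.046e-05.
t = (0.3186 − 0.1416)/7.046e-05 = 2510 days.

2510 days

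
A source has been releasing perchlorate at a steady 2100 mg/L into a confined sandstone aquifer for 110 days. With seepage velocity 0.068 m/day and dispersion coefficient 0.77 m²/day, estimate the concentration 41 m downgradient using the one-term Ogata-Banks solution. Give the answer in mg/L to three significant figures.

For a continuous step input, C/C₀ ≈ ½·erfc((x−vt)/(2√(Dt))).
vt = 0.068 × 110 = 7.48 m and 2√(Dt) = 2√(0.77 × 110) = 18.41 m.
Argument (x−vt)/(2√(Dt)) = (41 − 7.48)/18.41 = 1.821; ½·erfc(1.821) = 0.005008.
C = 2100 × 0.005008 = 10.5 mg/L.

10.5 mg/L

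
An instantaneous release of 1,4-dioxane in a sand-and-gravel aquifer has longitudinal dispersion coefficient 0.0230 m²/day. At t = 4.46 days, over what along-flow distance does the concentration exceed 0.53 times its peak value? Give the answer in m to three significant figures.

1.02 m

The plume is Gaussian with σ = √(2Dt) = √(2 × 0.0230 × 4.46) = 0.4529 m.
C/C_peak = exp(−Δx²/(2σ²)) = 0.53 ⇒ Δx = σ·√(−2 ln 0.53) = 0.4529 × 1.127 = 0.5104 m.
Width = 2Δx = 1.02 m.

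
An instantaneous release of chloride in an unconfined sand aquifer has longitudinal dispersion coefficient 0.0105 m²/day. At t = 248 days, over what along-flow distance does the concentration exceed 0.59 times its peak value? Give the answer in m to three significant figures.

The plume is Gaussian with σ = √(2Dt) = √(2 × 0.0105 × 248) = 2.282 m.
C/C_peak = exp(−Δx²/(2σ²)) = 0.59 ⇒ Δx = σ·√(−2 ln 0.59) = 2.282 × 1.027 = 2.344 m.
Width = 2Δx = 4.69 m.

4.69 m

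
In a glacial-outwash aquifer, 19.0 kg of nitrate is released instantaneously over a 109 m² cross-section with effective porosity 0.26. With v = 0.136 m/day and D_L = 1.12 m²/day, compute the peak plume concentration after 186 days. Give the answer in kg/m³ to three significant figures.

The peak of an instantaneous 1D plume sits at x = vt; there the Gaussian factor is 1 and C_max = M/(n_e·A·√(4πDt)), where n_e·A is the pore area the mass is dissolved in.
√(4πDt) = √(4π × 1.12 × 186) = 51.16 m, so C_max = 19.0/(0.26 × 109 × 51.16) = 0.0131 kg/m³.

0.0131 kg/m³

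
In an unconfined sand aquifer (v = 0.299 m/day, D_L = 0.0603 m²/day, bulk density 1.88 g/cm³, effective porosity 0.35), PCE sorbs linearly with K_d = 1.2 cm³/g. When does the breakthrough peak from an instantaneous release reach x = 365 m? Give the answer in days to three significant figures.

9080 days

Retardation factor R = 1 + ρ_b·K_d/n = 1 + 1.88 × 1.2/0.35 = 7.446.
Sorption retards both mechanisms: v_R = v/R = 0.04016 m/day, D_R = D/R = 0.008098 m²/day.
Peak time from v_R²t² + 2D_R t − x² = 0: t = (√(D_R² + v_R²x²) − D_R)/v_R².
√(D_R² + v_R²x²) = √(0.008098² + 0.04016² × 365²) = 14.66; v_R² = 0.001613.
t = (14.66 − 0.008098)/0.001613 = 9080 days.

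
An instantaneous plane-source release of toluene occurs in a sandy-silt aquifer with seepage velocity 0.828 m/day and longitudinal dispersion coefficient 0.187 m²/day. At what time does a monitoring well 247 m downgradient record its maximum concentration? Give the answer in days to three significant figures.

For the 1D instantaneous-source solution, setting ∂C/∂t = 0 at fixed x gives v²t² + 2Dt − x² = 0, so t = (√(D² + v²x²) − D)/v².
√(D² + v²x²) = √(0.187² + 0.828² × 247²) = 204.5; v² = 0.685584.
t = (204.5 − 0.187)/0.685584 = 298 days (vs. the pure-advection estimate x/v = 298 d).

298 days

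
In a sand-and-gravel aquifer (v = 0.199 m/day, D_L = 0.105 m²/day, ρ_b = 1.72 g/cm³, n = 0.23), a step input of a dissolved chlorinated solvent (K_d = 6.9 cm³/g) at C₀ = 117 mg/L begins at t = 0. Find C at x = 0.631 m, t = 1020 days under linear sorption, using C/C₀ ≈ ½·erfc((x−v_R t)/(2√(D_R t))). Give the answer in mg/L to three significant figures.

Retardation factor R = 1 + ρ_b·K_d/n = 1 + 1.72 × 6.9/0.23 = 52.60.
Sorption retards both mechanisms: v_R = v/R = 0.003783 m/day, D_R = D/R = 0.001996 m²/day.
v_R·t = 0.003783 × 1020 = 3.85866 m; 2√(D_R t) = 2.854 m; argument = (0.631 − 3.85866)/2.854 = -1.131.
C = C₀ × ½·erfc(-1.131) = 117 × 0.9451 = 111 mg/L.

111 mg/L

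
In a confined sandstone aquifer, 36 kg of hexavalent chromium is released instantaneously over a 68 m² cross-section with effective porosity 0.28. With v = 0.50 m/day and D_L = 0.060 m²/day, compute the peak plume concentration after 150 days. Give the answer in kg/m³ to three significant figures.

The peak of an instantaneous 1D plume sits at x = vt; there the Gaussian factor is 1 and C_max = M/(n_e·A·√(4πDt)), where n_e·A is the pore area the mass is dissolved in.
√(4πDt) = √(4π × 0.060 × 150) = 10.63 m, so C_max = 36/(0.28 × 68 × 10.63) = 0.178 kg/m³.

0.178 kg/m³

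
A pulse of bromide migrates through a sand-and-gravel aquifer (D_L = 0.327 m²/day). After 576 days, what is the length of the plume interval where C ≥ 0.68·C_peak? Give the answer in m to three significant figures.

The plume is Gaussian with σ = √(2Dt) = √(2 × 0.327 × 576) = 19.41 m.
C/C_peak = exp(−Δx²/(2σ²)) = 0.68 ⇒ Δx = σ·√(−2 ln 0.68) = 19.41 × 0.8783 = 17.05 m.
Width = 2Δx = 34.1 m.

34.1 m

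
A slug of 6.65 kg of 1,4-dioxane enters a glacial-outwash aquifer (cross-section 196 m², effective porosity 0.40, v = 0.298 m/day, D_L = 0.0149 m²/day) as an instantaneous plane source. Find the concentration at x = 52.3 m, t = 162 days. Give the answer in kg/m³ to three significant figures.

0.00288 kg/m³

For an instantaneous plane source, C(x,t) = M/(n_e·A·√(4πDt)) · exp(−(x−vt)²/(4Dt)), with n_e·A the pore (flow) area.
Plume center vt = 0.298 × 162 = 48.276 m, so the well at 52.3 m is 4.024 m downgradient of the peak.
√(4πDt) = 5.508 m, giving peak height M/(n_e·A·√(4πDt)) = 6.65/(0.40 × 196 × 5.508) = 0.01540 kg/m³.
(x−vt)²/(4Dt) = (4.024)²/(4 × 0.0149 × 162) = 1.677; exp(−1.677) = 0.1869.
C = 0.01540 × 0.1869 = 0.00288 kg/m³.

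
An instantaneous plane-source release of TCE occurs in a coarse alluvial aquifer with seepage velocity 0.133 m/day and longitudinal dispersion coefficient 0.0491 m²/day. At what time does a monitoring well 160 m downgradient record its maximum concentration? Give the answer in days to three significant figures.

For the 1D instantaneous-source solution, setting ∂C/∂t = 0 at fixed x gives v²t² + 2Dt − x² = 0, so t = (√(D² + v²x²) − D)/v².
√(D² + v²x²) = √(0.0491² + 0.133² × 160²) = 21.28; v² = 0.017689.
t = (21.28 − 0.0491)/0.017689 = 1200 days (vs. the pure-advection estimate x/v = 1200 d).

1200 days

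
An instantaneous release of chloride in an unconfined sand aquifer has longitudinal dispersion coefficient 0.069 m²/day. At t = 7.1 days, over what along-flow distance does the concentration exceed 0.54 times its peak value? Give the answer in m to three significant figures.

2.20 m

The plume is Gaussian with σ = √(2Dt) = √(2 × 0.069 × 7.1) = 0.9898 m.
C/C_peak = exp(−Δx²/(2σ²)) = 0.54 ⇒ Δx = σ·√(−2 ln 0.54) = 0.9898 × 1.110 = 1.099 m.
Width = 2Δx = 2.20 m.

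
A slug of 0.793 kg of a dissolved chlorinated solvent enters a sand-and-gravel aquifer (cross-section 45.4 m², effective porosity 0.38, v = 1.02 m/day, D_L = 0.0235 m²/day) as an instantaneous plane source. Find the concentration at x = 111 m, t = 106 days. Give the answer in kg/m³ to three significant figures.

For an instantaneous plane source, C(x,t) = M/(n_e·A·√(4πDt)) · exp(−(x−vt)²/(4Dt)), with n_e·A the pore (flow) area.
Plume center vt = 1.02 × 106 = 108.12 m, so the well at 111 m is 2.88 m downgradient of the peak.
√(4πDt) = 5.595 m, giving peak height M/(n_e·A·√(4πDt)) = 0.793/(0.38 × 45.4 × 5.595) = 0.008215 kg/m³.
(x−vt)²/(4Dt) = (2.88)²/(4 × 0.0235 × 106) = 0.8324; exp(−0.8324) = 0.4350.
C = 0.008215 × 0.4350 = 0.00357 kg/m³.

0.00357 kg/m³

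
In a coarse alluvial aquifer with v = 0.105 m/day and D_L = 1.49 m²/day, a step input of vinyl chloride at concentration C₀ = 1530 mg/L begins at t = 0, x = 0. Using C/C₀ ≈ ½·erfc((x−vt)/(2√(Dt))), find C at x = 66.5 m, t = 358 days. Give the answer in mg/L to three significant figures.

288 mg/L

For a continuous step input, C/C₀ ≈ ½·erfc((x−vt)/(2√(Dt))).
vt = 0.105 × 358 = 37.59 m and 2√(Dt) = 2√(1.49 × 358) = 46.19 m.
Argument (x−vt)/(2√(Dt)) = (66.5 − 37.59)/46.19 = 0.6259; ½·erfc(0.6259) = 0.1880.
C = 1530 × 0.1880 = 288 mg/L.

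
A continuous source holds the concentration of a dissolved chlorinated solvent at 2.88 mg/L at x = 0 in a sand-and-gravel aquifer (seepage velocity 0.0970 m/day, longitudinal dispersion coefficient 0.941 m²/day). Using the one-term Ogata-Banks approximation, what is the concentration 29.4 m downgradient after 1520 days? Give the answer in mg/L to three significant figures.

2.84 mg/L

For a continuous step input, C/C₀ ≈ ½·erfc((x−vt)/(2√(Dt))).
vt = 0.0970 × 1520 = 147.44 m and 2√(Dt) = 2√(0.941 × 1520) = 75.64 m.
Argument (x−vt)/(2√(Dt)) = (29.4 − 147.44)/75.64 = -1.561; ½·erfc(-1.561) = 0.9864.
C = 2.88 × 0.9864 = 2.84 mg/L.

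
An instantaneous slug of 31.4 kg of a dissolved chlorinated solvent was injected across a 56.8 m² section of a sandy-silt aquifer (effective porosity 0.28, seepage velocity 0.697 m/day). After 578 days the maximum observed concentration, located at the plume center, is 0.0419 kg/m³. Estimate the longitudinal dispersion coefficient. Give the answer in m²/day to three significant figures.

0.306 m²/day

At the plume center C_max = M/(n_e·A·√(4πDt)), so D = M²/(4πt·(n_e·A·C_max)²).
n_e·A·C_max = 0.28 × 56.8 × 0.0419 = 0.6664 kg/m.
D = 31.4²/(4π × 578 × 0.6664²) = 0.306 m²/day.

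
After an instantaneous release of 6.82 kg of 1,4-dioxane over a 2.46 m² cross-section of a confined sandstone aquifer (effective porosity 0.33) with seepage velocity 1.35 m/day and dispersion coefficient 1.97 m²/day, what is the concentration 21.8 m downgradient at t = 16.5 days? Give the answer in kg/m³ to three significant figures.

For an instantaneous plane source, C(x,t) = M/(n_e·A·√(4πDt)) · exp(−(x−vt)²/(4Dt)), with n_e·A the pore (flow) area.
Plume center vt = 1.35 × 16.5 = 22.275 m, so the well at 21.8 m is 0.475 m upgradient of the peak.
√(4πDt) = 20.21 m, giving peak height M/(n_e·A·√(4πDt)) = 6.82/(0.33 × 2.46 × 20.21) = 0.4157 kg/m³.
(x−vt)²/(4Dt) = (-0.475)²/(4 × 1.97 × 16.5) = 0.001735; exp(−0.001735) = 0.9983.
C = 0.4157 × 0.9983 = 0.415 kg/m³.

0.415 kg/m³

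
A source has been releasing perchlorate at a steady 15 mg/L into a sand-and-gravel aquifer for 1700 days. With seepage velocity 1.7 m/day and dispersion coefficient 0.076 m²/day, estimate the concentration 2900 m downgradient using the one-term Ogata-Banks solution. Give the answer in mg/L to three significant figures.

4.00 mg/L

For a continuous step input, C/C₀ ≈ ½·erfc((x−vt)/(2√(Dt))).
vt = 1.7 × 1700 = 2890 m and 2√(Dt) = 2√(0.076 × 1700) = 22.73 m.
Argument (x−vt)/(2√(Dt)) = (2900 − 2890)/22.73 = 0.4399; ½·erfc(0.4399) = 0.2669.
C = 15 × 0.2669 = 4.00 mg/L.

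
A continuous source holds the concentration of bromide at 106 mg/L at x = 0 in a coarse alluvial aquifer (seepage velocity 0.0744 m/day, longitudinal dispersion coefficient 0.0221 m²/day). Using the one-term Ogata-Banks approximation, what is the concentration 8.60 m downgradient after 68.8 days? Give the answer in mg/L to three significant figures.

For a continuous step input, C/C₀ ≈ ½·erfc((x−vt)/(2√(Dt))).
vt = 0.0744 × 68.8 = 5.11872 m and 2√(Dt) = 2√(0.0221 × 68.8) = 2.466 m.
Argument (x−vt)/(2√(Dt)) = (8.60 − 5.11872)/2.466 = 1.412; ½·erfc(1.412) = 0.02292.
C = 106 × 0.02292 = 2.43 mg/L.

2.43 mg/L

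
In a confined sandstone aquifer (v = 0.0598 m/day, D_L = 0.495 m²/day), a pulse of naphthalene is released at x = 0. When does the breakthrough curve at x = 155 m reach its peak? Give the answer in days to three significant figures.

2460 days

For the 1D instantaneous-source solution, setting ∂C/∂t = 0 at fixed x gives v²t² + 2Dt − x² = 0, so t = (√(D² + v²x²) − D)/v².
√(D² + v²x²) = √(0.495² + 0.0598² × 155²) = 9.282; v² = 0.00357604.
t = (9.282 − 0.495)/0.00357604 = 2460 days (vs. the pure-advection estimate x/v = 2590 d).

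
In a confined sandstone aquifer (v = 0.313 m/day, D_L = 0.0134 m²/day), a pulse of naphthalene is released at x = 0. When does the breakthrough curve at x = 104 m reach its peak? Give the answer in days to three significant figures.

For the 1D instantaneous-source solution, setting ∂C/∂t = 0 at fixed x gives v²t² + 2Dt − x² = 0, so t = (√(D² + v²x²) − D)/v².
√(D² + v²x²) = √(0.0134² + 0.313² × 104²) = 32.55; v² = 0.097969.
t = (32.55 − 0.0134)/0.097969 = 332 days (vs. the pure-advection estimate x/v = 332 d).

332 days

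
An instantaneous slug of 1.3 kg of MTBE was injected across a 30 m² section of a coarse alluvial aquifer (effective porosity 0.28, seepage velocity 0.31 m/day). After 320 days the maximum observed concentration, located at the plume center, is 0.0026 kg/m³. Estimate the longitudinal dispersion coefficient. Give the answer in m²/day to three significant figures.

0.881 m²/day

At the plume center C_max = M/(n_e·A·√(4πDt)), so D = M²/(4πt·(n_e·A·C_max)²).
n_e·A·C_max = 0.28 × 30 × 0.0026 = 0.02184 kg/m.
D = 1.3²/(4π × 320 × 0.02184²) = 0.881 m²/day.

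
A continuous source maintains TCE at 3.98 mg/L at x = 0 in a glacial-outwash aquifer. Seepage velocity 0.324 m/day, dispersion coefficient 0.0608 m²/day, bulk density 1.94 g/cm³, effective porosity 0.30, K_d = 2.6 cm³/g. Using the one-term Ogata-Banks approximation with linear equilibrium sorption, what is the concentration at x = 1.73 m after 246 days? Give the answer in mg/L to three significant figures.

3.91 mg/L

Retardation factor R = 1 + ρ_b·K_d/n = 1 + 1.94 × 2.6/0.30 = 17.81.
Sorption retards both mechanisms: v_R = v/R = 0.01819 m/day, D_R = D/R = 0.003414 m²/day.
v_R·t = 0.01819 × 246 = 4.47474 m; 2√(D_R t) = 1.833 m; argument = (1.73 − 4.47474)/1.833 = -1.497.
C = C₀ × ½·erfc(-1.497) = 3.98 × 0.9829 = 3.91 mg/L.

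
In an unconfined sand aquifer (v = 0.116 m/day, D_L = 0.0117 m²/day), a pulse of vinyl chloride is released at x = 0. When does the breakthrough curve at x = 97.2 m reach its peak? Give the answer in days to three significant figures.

837 days

For the 1D instantaneous-source solution, setting ∂C/∂t = 0 at fixed x gives v²t² + 2Dt − x² = 0, so t = (√(D² + v²x²) − D)/v².
√(D² + v²x²) = √(0.0117² + 0.116² × 97.2²) = 11.28; v² = 0.013456.
t = (11.28 − 0.0117)/0.013456 = 837 days (vs. the pure-advection estimate x/v = 838 d).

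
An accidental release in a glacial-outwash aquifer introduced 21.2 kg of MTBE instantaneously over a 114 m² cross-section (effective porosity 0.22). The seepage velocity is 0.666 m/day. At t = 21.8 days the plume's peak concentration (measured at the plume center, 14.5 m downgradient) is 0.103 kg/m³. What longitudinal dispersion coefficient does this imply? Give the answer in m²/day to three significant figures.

At the plume center C_max = M/(n_e·A·√(4πDt)), so D = M²/(4πt·(n_e·A·C_max)²).
n_e·A·C_max = 0.22 × 114 × 0.103 = 2.583 kg/m.
D = 21.2²/(4π × 21.8 × 2.583²) = 0.246 m²/day.

0.246 m²/day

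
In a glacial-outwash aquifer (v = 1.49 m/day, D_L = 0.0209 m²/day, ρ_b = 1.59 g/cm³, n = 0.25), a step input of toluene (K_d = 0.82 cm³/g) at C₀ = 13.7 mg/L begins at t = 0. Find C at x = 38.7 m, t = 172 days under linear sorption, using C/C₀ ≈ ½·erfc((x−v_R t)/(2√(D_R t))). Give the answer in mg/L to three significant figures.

Retardation factor R = 1 + ρ_b·K_d/n = 1 + 1.59 × 0.82/0.25 = 6.215.
Sorption retards both mechanisms: v_R = v/R = 0.2397 m/day, D_R = D/R = 0.003363 m²/day.
v_R·t = 0.2397 × 172 = 41.2284 m; 2√(D_R t) = 1.521 m; argument = (38.7 − 41.2284)/1.521 = -1.662.
C = C₀ × ½·erfc(-1.662) = 13.7 × 0.9906 = 13.6 mg/L.

13.6 mg/L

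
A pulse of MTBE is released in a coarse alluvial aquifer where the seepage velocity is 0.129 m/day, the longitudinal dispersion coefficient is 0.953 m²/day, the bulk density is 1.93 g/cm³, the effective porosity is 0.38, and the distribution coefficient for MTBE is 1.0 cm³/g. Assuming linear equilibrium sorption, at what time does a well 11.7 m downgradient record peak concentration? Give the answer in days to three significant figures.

304 days

Retardation factor R = 1 + ρ_b·K_d/n = 1 + 1.93 × 1.0/0.38 = 6.079.
Sorption retards both mechanisms: v_R = v/R = 0.02122 m/day, D_R = D/R = 0.1568 m²/day.
Peak time from v_R²t² + 2D_R t − x² = 0: t = (√(D_R² + v_R²x²) − D_R)/v_R².
√(D_R² + v_R²x²) = √(0.1568² + 0.02122² × 11.7²) = 0.2936; v_R² = 0.0004503.
t = (0.2936 − 0.1568)/0.0004503 = 304 days.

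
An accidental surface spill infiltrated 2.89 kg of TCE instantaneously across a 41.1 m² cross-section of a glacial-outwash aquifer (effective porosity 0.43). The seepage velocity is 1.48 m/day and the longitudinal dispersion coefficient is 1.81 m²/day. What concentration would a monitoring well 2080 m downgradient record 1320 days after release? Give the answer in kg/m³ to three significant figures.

For an instantaneous plane source, C(x,t) = M/(n_e·A·√(4πDt)) · exp(−(x−vt)²/(4Dt)), with n_e·A the pore (flow) area.
Plume center vt = 1.48 × 1320 = 1953.6 m, so the well at 2080 m is 126.4 m downgradient of the peak.
√(4πDt) = 173.3 m, giving peak height M/(n_e·A·√(4πDt)) = 2.89/(0.43 × 41.1 × 173.3) = 0.0009436 kg/m³.
(x−vt)²/(4Dt) = (126.4)²/(4 × 1.81 × 1320) = 1.672; exp(−1.672) = 0.1879.
C = 0.0009436 × 0.1879 = 0.000177 kg/m³.

0.000177 kg/m³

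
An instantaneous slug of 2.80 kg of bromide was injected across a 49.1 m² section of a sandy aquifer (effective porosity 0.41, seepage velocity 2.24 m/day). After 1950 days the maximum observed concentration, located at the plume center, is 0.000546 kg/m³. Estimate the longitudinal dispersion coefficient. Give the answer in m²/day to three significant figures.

At the plume center C_max = M/(n_e·A·√(4πDt)), so D = M²/(4πt·(n_e·A·C_max)²).
n_e·A·C_max = 0.41 × 49.1 × 0.000546 = 0.01099 kg/m.
D = 2.80²/(4π × 1950 × 0.01099²) = 2.65 m²/day.

2.65 m²/day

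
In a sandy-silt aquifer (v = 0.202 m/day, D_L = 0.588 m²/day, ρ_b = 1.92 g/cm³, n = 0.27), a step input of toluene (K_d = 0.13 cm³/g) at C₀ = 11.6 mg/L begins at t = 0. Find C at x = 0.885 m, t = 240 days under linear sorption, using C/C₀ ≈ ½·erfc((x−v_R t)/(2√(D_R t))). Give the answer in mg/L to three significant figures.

Retardation factor R = 1 + ρ_b·K_d/n = 1 + 1.92 × 0.13/0.27 = 1.924.
Sorption retards both mechanisms: v_R = v/R = 0.1050 m/day, D_R = D/R = 0.3056 m²/day.
v_R·t = 0.1050 × 240 = 25.2 m; 2√(D_R t) = 17.13 m; argument = (0.885 − 25.2)/17.13 = -1.419.
C = C₀ × ½·erfc(-1.419) = 11.6 × 0.9776 = 11.3 mg/L.

11.3 mg/L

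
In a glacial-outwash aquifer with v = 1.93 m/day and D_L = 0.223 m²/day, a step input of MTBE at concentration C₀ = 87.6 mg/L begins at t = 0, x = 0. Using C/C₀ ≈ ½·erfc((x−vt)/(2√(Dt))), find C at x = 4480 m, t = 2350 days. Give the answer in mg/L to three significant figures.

For a continuous step input, C/C₀ ≈ ½·erfc((x−vt)/(2√(Dt))).
vt = 1.93 × 2350 = 4535.5 m and 2√(Dt) = 2√(0.223 × 2350) = 45.78 m.
Argument (x−vt)/(2√(Dt)) = (4480 − 4535.5)/45.78 = -1.212; ½·erfc(-1.212) = 0.9567.
C = 87.6 × 0.9567 = 83.8 mg/L.

83.8 mg/L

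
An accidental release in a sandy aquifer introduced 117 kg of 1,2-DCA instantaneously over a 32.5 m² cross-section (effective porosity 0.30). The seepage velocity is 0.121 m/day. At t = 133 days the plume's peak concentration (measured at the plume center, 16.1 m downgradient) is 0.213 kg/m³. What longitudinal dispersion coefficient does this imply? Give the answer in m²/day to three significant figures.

At the plume center C_max = M/(n_e·A·√(4πDt)), so D = M²/(4πt·(n_e·A·C_max)²).
n_e·A·C_max = 0.30 × 32.5 × 0.213 = 2.077 kg/m.
D = 117²/(4π × 133 × 2.077²) = 1.90 m²/day.

1.90 m²/day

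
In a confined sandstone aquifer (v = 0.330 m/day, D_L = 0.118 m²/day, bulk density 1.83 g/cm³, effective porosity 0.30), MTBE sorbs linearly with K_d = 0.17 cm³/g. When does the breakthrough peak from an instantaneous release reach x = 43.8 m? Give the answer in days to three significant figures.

Retardation factor R = 1 + ρ_b·K_d/n = 1 + 1.83 × 0.17/0.30 = 2.037.
Sorption retards both mechanisms: v_R = v/R = 0.1620 m/day, D_R = D/R = 0.05793 m²/day.
Peak time from v_R²t² + 2D_R t − x² = 0: t = (√(D_R² + v_R²x²) − D_R)/v_R².
√(D_R² + v_R²x²) = √(0.05793² + 0.1620² × 43.8²) = 7.096; v_R² = 0.02624.
t = (7.096 − 0.05793)/0.02624 = 268 days.

268 days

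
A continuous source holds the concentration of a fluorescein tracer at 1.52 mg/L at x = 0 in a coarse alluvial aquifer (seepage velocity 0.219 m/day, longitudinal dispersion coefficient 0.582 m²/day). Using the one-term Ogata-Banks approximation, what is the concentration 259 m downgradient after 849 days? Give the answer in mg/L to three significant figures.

0.0153 mg/L

For a continuous step input, C/C₀ ≈ ½·erfc((x−vt)/(2√(Dt))).
vt = 0.219 × 849 = 185.931 m and 2√(Dt) = 2√(0.582 × 849) = 44.46 m.
Argument (x−vt)/(2√(Dt)) = (259 − 185.931)/44.46 = 1.643; ½·erfc(1.643) = 0.01007.
C = 1.52 × 0.01007 = 0.0153 mg/L.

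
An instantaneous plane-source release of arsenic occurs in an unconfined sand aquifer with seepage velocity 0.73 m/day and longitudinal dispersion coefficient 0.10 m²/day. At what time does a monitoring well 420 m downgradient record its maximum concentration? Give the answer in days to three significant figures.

575 days

For the 1D instantaneous-source solution, setting ∂C/∂t = 0 at fixed x gives v²t² + 2Dt − x² = 0, so t = (√(D² + v²x²) − D)/v².
√(D² + v²x²) = √(0.10² + 0.73² × 420²) = 306.6; v² = 0.5329.
t = (306.6 − 0.10)/0.5329 = 575 days (vs. the pure-advection estimate x/v = 575 d).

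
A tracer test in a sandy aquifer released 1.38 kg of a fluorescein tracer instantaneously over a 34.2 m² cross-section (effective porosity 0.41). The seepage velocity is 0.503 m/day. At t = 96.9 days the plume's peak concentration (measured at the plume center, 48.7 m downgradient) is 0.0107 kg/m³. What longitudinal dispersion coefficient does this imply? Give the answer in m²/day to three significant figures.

0.0695 m²/day

At the plume center C_max = M/(n_e·A·√(4πDt)), so D = M²/(4πt·(n_e·A·C_max)²).
n_e·A·C_max = 0.41 × 34.2 × 0.0107 = 0.1500 kg/m.
D = 1.38²/(4π × 96.9 × 0.1500²) = 0.0695 m²/day.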